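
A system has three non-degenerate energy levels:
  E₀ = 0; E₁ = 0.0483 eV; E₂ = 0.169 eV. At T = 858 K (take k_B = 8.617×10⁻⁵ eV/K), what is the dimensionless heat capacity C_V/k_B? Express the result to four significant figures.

0.3400

k_BT = 8.617×10⁻⁵ × 858 K = 0.0739339 eV.
Eᵢ/kT = 0, 0.653286, 2.28583.
Z = Σ e^(−Eᵢ/kT) = e^(−0) + e^(−0.653286) + e^(−2.28583) = 1.00000 + 0.520333 + 0.101690 = 1.62202.
⟨E⟩ = 0.0260895 eV, ⟨E²⟩ = 0.00253896 eV².
C_V/k_B = (⟨E²⟩ − ⟨E⟩²)/(kT)² = (0.00253896 − 0.000680662)/0.00546622 = 0.3400.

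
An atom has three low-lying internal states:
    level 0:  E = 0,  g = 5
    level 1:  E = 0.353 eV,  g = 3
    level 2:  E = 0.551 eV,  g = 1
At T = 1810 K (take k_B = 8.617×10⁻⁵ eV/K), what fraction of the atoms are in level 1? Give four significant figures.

k_BT = 8.617×10⁻⁵ × 1810 K = 0.155968 eV.
Eᵢ/kT = 0, 2.26328, 3.53278.
Z = Σ gᵢe^(−Eᵢ/kT) = 5·e^(−0) + 3·e^(−2.26328) + 1·e^(−3.53278) = 5.00000 + 0.312026 + 0.0292236 = 5.34125.
P₁ = g₁ e^(−E₁/kT) / Z = 0.312026/5.34125 = 0.05842.

0.05842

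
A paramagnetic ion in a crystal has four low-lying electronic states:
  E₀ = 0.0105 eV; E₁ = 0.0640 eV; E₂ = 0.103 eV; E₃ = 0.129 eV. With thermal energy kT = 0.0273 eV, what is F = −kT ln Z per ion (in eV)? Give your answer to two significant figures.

0.0058 eV

Eᵢ/kT = 0.3846, 2.344, 3.773, 4.725.
Z = Σ e^(−Eᵢ/kT) = e^(−0.3846) + e^(−2.344) + e^(−3.773) + e^(−4.725) = 0.6807 + 0.09594 + 0.02298 + 0.008871 = 0.8085.
F = −kT ln Z = −0.0273 × ln(0.8085) = −0.0273 × -0.2126 = 0.0058 eV.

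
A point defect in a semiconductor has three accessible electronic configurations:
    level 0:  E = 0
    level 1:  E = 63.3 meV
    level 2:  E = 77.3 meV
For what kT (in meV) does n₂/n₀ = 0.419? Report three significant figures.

88.9 meV

n₂/n₀ = exp[−(E₂−E₀)/kT] = 0.419.
⇒ (E₂−E₀)/kT = ln(1/0.419) = ln(2.3866) = 0.86987.
kT = 77.3 meV / 0.86987 = 88.9 meV.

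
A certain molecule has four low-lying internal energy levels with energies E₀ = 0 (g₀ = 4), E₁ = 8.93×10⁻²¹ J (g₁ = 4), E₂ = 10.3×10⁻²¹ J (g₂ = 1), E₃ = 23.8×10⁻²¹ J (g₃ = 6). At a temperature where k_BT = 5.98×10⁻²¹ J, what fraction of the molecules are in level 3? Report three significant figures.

Eᵢ/kT = 0, 1.4933, 1.7224, 3.9799.
Z = Σ gᵢe^(−Eᵢ/kT) = 4·e^(−0) + 4·e^(−1.4933) + 1·e^(−1.7224) + 6·e^(−3.9799) = 4.0000 + 0.89852 + 0.17864 + 0.11213 = 5.1893.
P₃ = g₃ e^(−E₃/kT) / Z = 0.11213/5.1893 = 0.0216.

0.0216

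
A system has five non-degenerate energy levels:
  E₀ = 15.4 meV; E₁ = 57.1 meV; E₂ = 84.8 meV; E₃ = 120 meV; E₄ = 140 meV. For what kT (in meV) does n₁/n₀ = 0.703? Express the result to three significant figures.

118 meV

n₁/n₀ = exp[−(E₁−E₀)/kT] = 0.703.
⇒ (E₁−E₀)/kT = ln(1/0.703) = ln(1.4225) = 0.35242.
kT = 41.7 meV / 0.35242 = 118 meV.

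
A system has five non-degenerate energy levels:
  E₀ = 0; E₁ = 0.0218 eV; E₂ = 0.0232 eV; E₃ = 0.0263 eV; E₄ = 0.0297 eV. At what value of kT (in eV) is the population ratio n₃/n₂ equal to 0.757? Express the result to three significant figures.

n₃/n₂ = exp[−(E₃−E₂)/kT] = 0.757.
⇒ (E₃−E₂)/kT = ln(1/0.757) = ln(1.3210) = 0.27839.
kT = 0.0031 eV / 0.27839 = 0.0111 eV.

0.0111 eV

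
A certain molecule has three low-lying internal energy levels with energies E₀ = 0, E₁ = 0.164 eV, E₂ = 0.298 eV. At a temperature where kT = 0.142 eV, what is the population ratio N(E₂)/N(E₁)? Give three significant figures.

n₂/n₁ = exp[−(E₂−E₁)/kT] = exp(−(0.134 eV)/(0.142 eV)) = exp(-0.94366) = 0.389.

0.389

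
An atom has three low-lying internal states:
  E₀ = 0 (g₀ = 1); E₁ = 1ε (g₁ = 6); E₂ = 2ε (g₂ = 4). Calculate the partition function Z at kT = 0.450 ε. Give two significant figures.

Eᵢ/kT = 0, 2.222, 4.444.
Z = Σ gᵢe^(−Eᵢ/kT) = 1·e^(−0) + 6·e^(−2.222) + 4·e^(−4.444) = 1.000 + 0.6504 + 0.04700 = 1.697.

Z = 1.7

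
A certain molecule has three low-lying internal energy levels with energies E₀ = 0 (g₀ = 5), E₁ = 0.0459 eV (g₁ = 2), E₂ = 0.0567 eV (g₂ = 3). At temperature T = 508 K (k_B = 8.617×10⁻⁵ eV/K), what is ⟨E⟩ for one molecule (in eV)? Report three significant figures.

k_BT = 8.617×10⁻⁵ × 508 K = 0.043774 eV.
Eᵢ/kT = 0, 1.0486, 1.2953.
Z = Σ gᵢe^(−Eᵢ/kT) = 5·e^(−0) + 2·e^(−1.0486) + 3·e^(−1.2953) = 5.0000 + 0.70086 + 0.82145 = 6.5223.
⟨E⟩ = Σ Eᵢ gᵢe^(−Eᵢ/kT) / Z = (0·5.0000 + 0.0459·0.70086 + 0.0567·0.82145) / 6.5223 = 0.0121 eV.

0.0121 eV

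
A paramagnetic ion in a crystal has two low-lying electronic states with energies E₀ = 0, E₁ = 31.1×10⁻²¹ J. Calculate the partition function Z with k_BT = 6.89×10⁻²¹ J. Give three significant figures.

Z = 1.01

Eᵢ/kT = 0, 4.5138.
Z = Σ e^(−Eᵢ/kT) = e^(−0) + e^(−4.5138) = 1.0000 + 0.010957 = 1.0110.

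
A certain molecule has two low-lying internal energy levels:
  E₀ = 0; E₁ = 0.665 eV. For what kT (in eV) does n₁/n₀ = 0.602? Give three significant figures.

n₁/n₀ = exp[−(E₁−E₀)/kT] = 0.602.
⇒ (E₁−E₀)/kT = ln(1/0.602) = ln(1.6611) = 0.50748.
kT = 0.665 eV / 0.50748 = 1.31 eV.

1.31 eV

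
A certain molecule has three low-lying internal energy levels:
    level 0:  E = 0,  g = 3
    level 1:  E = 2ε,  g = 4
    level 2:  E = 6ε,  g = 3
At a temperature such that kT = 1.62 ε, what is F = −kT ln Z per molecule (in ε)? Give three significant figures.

-2.34 ε

Eᵢ/kT = 0, 1.2346, 3.7037.
Z = Σ gᵢe^(−Eᵢ/kT) = 3·e^(−0) + 4·e^(−1.2346) + 3·e^(−3.7037) = 3.0000 + 1.1638 + 0.073897 = 4.2377.
F = −kT ln Z = −1.62 × ln(4.2377) = −1.62 × 1.4440 = -2.34 ε.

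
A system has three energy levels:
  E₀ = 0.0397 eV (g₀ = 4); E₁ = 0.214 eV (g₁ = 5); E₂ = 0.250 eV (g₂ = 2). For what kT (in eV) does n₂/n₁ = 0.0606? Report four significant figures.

0.01908 eV

n₂/n₁ = (g₂/g₁) exp[−(E₂−E₁)/kT] = 0.0606.
⇒ (E₂−E₁)/kT = ln((2/5)/0.0606) = ln(6.60066) = 1.88717.
kT = 0.036 eV / 1.88717 = 0.01908 eV.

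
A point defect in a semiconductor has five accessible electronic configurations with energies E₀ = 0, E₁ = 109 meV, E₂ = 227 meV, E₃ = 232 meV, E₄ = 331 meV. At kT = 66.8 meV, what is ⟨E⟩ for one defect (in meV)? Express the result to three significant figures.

30.3 meV

Eᵢ/kT = 0, 1.6317, 3.3982, 3.4731, 4.9551.
Z = Σ e^(−Eᵢ/kT) = e^(−0) + e^(−1.6317) + e^(−3.3982) + e^(−3.4731) + e^(−4.9551) = 1.0000 + 0.19560 + 0.033433 + 0.031021 + 0.0070474 = 1.2671.
⟨E⟩ = Σ Eᵢ e^(−Eᵢ/kT) / Z = (0·1.0000 + 109·0.19560 + 227·0.033433 + 232·0.031021 + 331·0.0070474) / 1.2671 = 30.3 meV.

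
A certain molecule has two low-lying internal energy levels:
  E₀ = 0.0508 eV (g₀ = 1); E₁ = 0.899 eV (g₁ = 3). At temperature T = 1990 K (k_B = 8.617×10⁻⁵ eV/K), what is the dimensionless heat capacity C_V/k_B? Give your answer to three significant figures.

0.500

k_BT = 8.617×10⁻⁵ × 1990 K = 0.17148 eV.
Eᵢ/kT = 0.29624, 5.2426.
Z = Σ gᵢe^(−Eᵢ/kT) = 1·e^(−0.29624) + 3·e^(−5.2426) = 0.74361 + 0.015859 = 0.75947.
⟨E⟩ = 0.068512 eV, ⟨E²⟩ = 0.019403 eV².
C_V/k_B = (⟨E²⟩ − ⟨E⟩²)/(kT)² = (0.019403 − 0.0046939)/0.029405 = 0.500.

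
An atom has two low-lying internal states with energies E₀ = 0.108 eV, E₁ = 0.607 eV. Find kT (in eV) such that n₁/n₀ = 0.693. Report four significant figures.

1.361 eV

n₁/n₀ = exp[−(E₁−E₀)/kT] = 0.693.
⇒ (E₁−E₀)/kT = ln(1/0.693) = ln(1.44300) = 0.366724.
kT = 0.499 eV / 0.366724 = 1.361 eV.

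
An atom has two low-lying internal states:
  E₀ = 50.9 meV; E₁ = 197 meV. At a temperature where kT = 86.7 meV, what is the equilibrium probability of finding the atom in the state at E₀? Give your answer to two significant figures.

0.84

Eᵢ/kT = 0.5871, 2.272.
Z = Σ e^(−Eᵢ/kT) = e^(−0.5871) + e^(−2.272) = 0.5559 + 0.1031 = 0.6590.
P₀ = e^(−E₀/kT) / Z = 0.5559/0.6590 = 0.84.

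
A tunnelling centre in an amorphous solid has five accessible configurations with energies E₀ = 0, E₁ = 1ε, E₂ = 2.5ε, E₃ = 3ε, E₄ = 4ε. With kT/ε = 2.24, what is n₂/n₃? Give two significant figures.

1.3

n₂/n₃ = exp[−(E₂−E₃)/kT] = exp(−(-0.5ε)/(2.24ε)) = exp(0.2232) = 1.3.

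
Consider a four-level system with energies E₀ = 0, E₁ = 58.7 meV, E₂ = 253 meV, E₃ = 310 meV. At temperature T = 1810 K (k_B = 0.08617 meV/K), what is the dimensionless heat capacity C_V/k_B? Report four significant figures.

k_BT = 0.08617 × 1810 K = 155.968 meV.
Eᵢ/kT = 0, 0.376359, 1.62213, 1.98759.
Z = Σ e^(−Eᵢ/kT) = e^(−0) + e^(−0.376359) + e^(−1.62213) + e^(−1.98759) = 1.00000 + 0.686356 + 0.197478 + 0.137025 = 2.02086.
⟨E⟩ = 65.6794 meV, ⟨E²⟩ = 13941.3 meV².
C_V/k_B = (⟨E²⟩ − ⟨E⟩²)/(kT)² = (13941.3 − 4313.78)/24326.0 = 0.3958.

0.3958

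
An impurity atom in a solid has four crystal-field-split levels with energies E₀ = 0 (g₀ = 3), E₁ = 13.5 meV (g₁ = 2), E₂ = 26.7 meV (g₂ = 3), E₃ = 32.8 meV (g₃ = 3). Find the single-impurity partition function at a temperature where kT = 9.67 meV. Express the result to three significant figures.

Z = 3.79

Eᵢ/kT = 0, 1.3961, 2.7611, 3.3919.
Z = Σ gᵢe^(−Eᵢ/kT) = 3·e^(−0) + 2·e^(−1.3961) + 3·e^(−2.7611) + 3·e^(−3.3919) = 3.0000 + 0.49512 + 0.18967 + 0.10093 = 3.7857.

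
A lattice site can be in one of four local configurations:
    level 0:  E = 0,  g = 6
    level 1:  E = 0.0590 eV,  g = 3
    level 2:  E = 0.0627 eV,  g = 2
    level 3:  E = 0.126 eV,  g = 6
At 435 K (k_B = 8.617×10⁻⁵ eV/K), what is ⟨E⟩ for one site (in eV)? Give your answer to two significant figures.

0.012 eV

k_BT = 8.617×10⁻⁵ × 435 K = 0.03748 eV.
Eᵢ/kT = 0, 1.574, 1.673, 3.362.
Z = Σ gᵢe^(−Eᵢ/kT) = 6·e^(−0) + 3·e^(−1.574) + 2·e^(−1.673) + 6·e^(−3.362) = 6.000 + 0.6216 + 0.3754 + 0.2080 = 7.205.
⟨E⟩ = Σ Eᵢ gᵢe^(−Eᵢ/kT) / Z = (0·6.000 + 0.0590·0.6216 + 0.0627·0.3754 + 0.126·0.2080) / 7.205 = 0.012 eV.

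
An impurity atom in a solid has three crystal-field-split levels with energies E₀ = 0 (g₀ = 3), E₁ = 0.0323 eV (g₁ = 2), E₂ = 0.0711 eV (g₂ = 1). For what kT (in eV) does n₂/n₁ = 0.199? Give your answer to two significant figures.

n₂/n₁ = (g₂/g₁) exp[−(E₂−E₁)/kT] = 0.199.
⇒ (E₂−E₁)/kT = ln((1/2)/0.199) = ln(2.513) = 0.9215.
kT = 0.0388 eV / 0.9215 = 0.042 eV.

0.042 eV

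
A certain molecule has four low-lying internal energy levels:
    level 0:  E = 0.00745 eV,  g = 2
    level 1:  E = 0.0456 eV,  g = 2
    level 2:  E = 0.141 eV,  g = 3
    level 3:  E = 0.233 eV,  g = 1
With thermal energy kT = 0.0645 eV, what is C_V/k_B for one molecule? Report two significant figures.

0.48

Eᵢ/kT = 0.1155, 0.7070, 2.186, 3.612.
Z = Σ gᵢe^(−Eᵢ/kT) = 2·e^(−0.1155) + 2·e^(−0.7070) + 3·e^(−2.186) + 1·e^(−3.612) = 1.782 + 0.9862 + 0.3371 + 0.02700 = 3.132.
⟨E⟩ = 0.03578 eV, ⟨E²⟩ = 0.003294 eV².
C_V/k_B = (⟨E²⟩ − ⟨E⟩²)/(kT)² = (0.003294 − 0.001280)/0.004160 = 0.48.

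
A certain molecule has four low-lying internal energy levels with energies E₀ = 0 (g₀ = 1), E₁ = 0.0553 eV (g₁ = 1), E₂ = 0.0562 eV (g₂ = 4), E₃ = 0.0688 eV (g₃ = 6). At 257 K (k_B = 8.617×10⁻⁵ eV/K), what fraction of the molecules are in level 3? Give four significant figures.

0.1611

k_BT = 8.617×10⁻⁵ × 257 K = 0.0221457 eV.
Eᵢ/kT = 0, 2.49710, 2.53774, 3.10670.
Z = Σ gᵢe^(−Eᵢ/kT) = 1·e^(−0) + 1·e^(−2.49710) + 4·e^(−2.53774) + 6·e^(−3.10670) = 1.00000 + 0.0823234 + 0.316179 + 0.268490 = 1.66699.
P₃ = g₃ e^(−E₃/kT) / Z = 0.268490/1.66699 = 0.1611.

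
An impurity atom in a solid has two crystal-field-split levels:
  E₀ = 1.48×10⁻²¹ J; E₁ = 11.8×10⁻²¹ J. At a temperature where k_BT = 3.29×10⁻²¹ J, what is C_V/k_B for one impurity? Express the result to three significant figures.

0.392

Eᵢ/kT = 0.44985, 3.5866.
Z = Σ e^(−Eᵢ/kT) = e^(−0.44985) + e^(−3.5866) = 0.63772 + 0.027692 = 0.66541.
⟨E⟩ = 1.9095, ⟨E²⟩ = 7.8939.
C_V/k_B = (⟨E²⟩ − ⟨E⟩²)/(kT)² = (7.8939 − 3.6462)/10.824 = 0.392.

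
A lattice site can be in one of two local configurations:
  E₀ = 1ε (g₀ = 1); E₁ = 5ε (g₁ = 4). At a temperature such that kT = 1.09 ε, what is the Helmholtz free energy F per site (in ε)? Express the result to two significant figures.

Eᵢ/kT = 0.9174, 4.587.
Z = Σ gᵢe^(−Eᵢ/kT) = 1·e^(−0.9174) + 4·e^(−4.587) = 0.3996 + 0.04073 = 0.4403.
F = −kT ln Z = −1.09 × ln(0.4403) = −1.09 × -0.8203 = 0.89 ε.

0.89 ε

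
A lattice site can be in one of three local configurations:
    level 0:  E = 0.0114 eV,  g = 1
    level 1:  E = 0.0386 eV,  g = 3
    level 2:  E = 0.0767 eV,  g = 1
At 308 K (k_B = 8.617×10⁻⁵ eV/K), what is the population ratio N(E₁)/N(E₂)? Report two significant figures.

13

k_BT = 8.617×10⁻⁵ × 308 K = 0.02654 eV.
n₁/n₂ = (g₁/g₂) exp[−(E₁−E₂)/kT] = (3/1) × exp(−(-0.0381 eV)/(0.02654 eV)) = (3/1) × exp(1.436) = 13.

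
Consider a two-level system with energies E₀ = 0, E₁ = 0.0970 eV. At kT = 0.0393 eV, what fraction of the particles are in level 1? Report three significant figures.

0.0781

Eᵢ/kT = 0, 2.4682.
Z = Σ e^(−Eᵢ/kT) = e^(−0) + e^(−2.4682) = 1.0000 + 0.084737 = 1.0847.
P₁ = e^(−E₁/kT) / Z = 0.084737/1.0847 = 0.0781.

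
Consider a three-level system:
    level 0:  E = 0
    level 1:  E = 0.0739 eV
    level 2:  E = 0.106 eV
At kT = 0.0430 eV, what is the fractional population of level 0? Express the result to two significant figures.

Eᵢ/kT = 0, 1.719, 2.465.
Z = Σ e^(−Eᵢ/kT) = e^(−0) + e^(−1.719) + e^(−2.465) = 1.000 + 0.1792 + 0.08501 = 1.264.
P₀ = e^(−E₀/kT) / Z = 1.000/1.264 = 0.79.

0.79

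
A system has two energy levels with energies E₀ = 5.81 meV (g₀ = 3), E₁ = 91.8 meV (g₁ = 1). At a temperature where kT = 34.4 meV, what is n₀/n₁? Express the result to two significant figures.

37

n₀/n₁ = (g₀/g₁) exp[−(E₀−E₁)/kT] = (3/1) × exp(−(-85.99 meV)/(34.4 meV)) = (3/1) × exp(2.500) = 37.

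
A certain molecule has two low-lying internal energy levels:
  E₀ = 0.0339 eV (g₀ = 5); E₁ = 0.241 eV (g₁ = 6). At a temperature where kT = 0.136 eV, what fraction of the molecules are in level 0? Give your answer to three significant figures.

Eᵢ/kT = 0.24926, 1.7721.
Z = Σ gᵢe^(−Eᵢ/kT) = 5·e^(−0.24926) + 6·e^(−1.7721) = 3.8969 + 1.0199 = 4.9168.
P₀ = g₀ e^(−E₀/kT) / Z = 3.8969/4.9168 = 0.793.

0.793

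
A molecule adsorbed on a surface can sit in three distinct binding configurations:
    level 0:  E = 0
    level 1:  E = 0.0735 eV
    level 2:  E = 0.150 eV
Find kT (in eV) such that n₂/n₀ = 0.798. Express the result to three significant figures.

n₂/n₀ = exp[−(E₂−E₀)/kT] = 0.798.
⇒ (E₂−E₀)/kT = ln(1/0.798) = ln(1.2531) = 0.22562.
kT = 0.150 eV / 0.22562 = 0.665 eV.

0.665 eV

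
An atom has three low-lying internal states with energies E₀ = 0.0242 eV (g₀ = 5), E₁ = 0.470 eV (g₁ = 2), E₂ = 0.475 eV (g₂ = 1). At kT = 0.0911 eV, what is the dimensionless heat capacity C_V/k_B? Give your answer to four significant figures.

0.1056

Eᵢ/kT = 0.265642, 5.15917, 5.21405.
Z = Σ gᵢe^(−Eᵢ/kT) = 5·e^(−0.265642) + 2·e^(−5.15917) + 1·e^(−5.21405) = 3.83357 + 0.0114929 + 0.00543960 = 3.85050.
⟨E⟩ = 0.0261675 eV, ⟨E²⟩ = 0.00156114 eV².
C_V/k_B = (⟨E²⟩ − ⟨E⟩²)/(kT)² = (0.00156114 − 0.000684738)/0.00829921 = 0.1056.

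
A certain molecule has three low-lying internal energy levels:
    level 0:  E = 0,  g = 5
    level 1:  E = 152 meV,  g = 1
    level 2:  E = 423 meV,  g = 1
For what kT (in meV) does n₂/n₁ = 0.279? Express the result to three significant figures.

212 meV

n₂/n₁ = (g₂/g₁) exp[−(E₂−E₁)/kT] = 0.279.
⇒ (E₂−E₁)/kT = ln((1/1)/0.279) = ln(3.5842) = 1.2765.
kT = 271 meV / 1.2765 = 212 meV.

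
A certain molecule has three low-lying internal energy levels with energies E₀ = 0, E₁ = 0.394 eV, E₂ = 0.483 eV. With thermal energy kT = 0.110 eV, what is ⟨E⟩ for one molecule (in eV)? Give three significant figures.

Eᵢ/kT = 0, 3.5818, 4.3909.
Z = Σ e^(−Eᵢ/kT) = e^(−0) + e^(−3.5818) + e^(−4.3909) = 1.0000 + 0.027826 + 0.012390 = 1.0402.
⟨E⟩ = Σ Eᵢ e^(−Eᵢ/kT) / Z = (0·1.0000 + 0.394·0.027826 + 0.483·0.012390) / 1.0402 = 0.0163 eV.

0.0163 eV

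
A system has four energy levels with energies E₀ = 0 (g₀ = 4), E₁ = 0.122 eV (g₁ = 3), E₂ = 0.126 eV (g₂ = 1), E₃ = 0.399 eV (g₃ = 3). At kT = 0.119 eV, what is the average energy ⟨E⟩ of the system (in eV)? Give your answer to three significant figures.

Eᵢ/kT = 0, 1.0252, 1.0588, 3.3529.
Z = Σ gᵢe^(−Eᵢ/kT) = 4·e^(−0) + 3·e^(−1.0252) + 1·e^(−1.0588) + 3·e^(−3.3529) = 4.0000 + 1.0762 + 0.34687 + 0.10495 = 5.5280.
⟨E⟩ = Σ Eᵢ gᵢe^(−Eᵢ/kT) / Z = (0·4.0000 + 0.122·1.0762 + 0.126·0.34687 + 0.399·0.10495) / 5.5280 = 0.0392 eV.

0.0392 eV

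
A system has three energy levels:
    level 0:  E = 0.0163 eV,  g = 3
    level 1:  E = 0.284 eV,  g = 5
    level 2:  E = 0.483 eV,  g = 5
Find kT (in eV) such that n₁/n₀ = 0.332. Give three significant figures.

n₁/n₀ = (g₁/g₀) exp[−(E₁−E₀)/kT] = 0.332.
⇒ (E₁−E₀)/kT = ln((5/3)/0.332) = ln(5.0201) = 1.6134.
kT = 0.2677 eV / 1.6134 = 0.166 eV.

0.166 eV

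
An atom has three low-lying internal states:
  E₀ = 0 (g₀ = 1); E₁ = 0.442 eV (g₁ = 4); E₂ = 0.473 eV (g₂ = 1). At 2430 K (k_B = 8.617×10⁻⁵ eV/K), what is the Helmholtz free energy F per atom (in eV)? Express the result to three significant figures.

-0.0970 eV

k_BT = 8.617×10⁻⁵ × 2430 K = 0.20939 eV.
Eᵢ/kT = 0, 2.1109, 2.2589.
Z = Σ gᵢe^(−Eᵢ/kT) = 1·e^(−0) + 4·e^(−2.1109) + 1·e^(−2.2589) = 1.0000 + 0.48452 + 0.10447 = 1.5890.
F = −kT ln Z = −0.20939 × ln(1.5890) = −0.20939 × 0.46310 = -0.0970 eV.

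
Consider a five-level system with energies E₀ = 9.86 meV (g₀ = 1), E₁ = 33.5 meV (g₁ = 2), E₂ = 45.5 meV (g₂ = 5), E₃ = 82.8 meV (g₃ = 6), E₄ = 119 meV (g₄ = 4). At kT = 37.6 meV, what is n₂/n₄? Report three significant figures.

n₂/n₄ = (g₂/g₄) exp[−(E₂−E₄)/kT] = (5/4) × exp(−(-73.5 meV)/(37.6 meV)) = (5/4) × exp(1.9548) = 8.83.

8.83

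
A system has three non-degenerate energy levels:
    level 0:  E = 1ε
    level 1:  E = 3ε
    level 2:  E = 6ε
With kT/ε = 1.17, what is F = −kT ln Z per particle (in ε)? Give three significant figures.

0.792 ε

Eᵢ/kT = 0.85470, 2.5641, 5.1282.
Z = Σ e^(−Eᵢ/kT) = e^(−0.85470) + e^(−2.5641) + e^(−5.1282) = 0.42541 + 0.076988 + 0.0059272 = 0.50833.
F = −kT ln Z = −1.17 × ln(0.50833) = −1.17 × -0.67662 = 0.792 ε.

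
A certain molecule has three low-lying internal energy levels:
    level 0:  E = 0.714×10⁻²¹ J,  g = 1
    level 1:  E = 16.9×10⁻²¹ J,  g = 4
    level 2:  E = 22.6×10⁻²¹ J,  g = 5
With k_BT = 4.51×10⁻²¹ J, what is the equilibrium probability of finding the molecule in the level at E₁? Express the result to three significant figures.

0.0961

Eᵢ/kT = 0.15831, 3.7472, 5.0111.
Z = Σ gᵢe^(−Eᵢ/kT) = 1·e^(−0.15831) + 4·e^(−3.7472) + 5·e^(−5.0111) = 0.85359 + 0.094335 + 0.033318 = 0.98124.
P₁ = g₁ e^(−E₁/kT) / Z = 0.094335/0.98124 = 0.0961.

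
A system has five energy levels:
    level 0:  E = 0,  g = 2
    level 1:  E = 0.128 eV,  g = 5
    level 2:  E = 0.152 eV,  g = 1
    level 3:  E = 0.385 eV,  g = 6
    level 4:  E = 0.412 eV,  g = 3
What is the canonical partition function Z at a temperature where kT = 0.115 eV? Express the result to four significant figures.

Eᵢ/kT = 0, 1.11304, 1.32174, 3.34783, 3.58261.
Z = Σ gᵢe^(−Eᵢ/kT) = 2·e^(−0) + 5·e^(−1.11304) + 1·e^(−1.32174) + 6·e^(−3.34783) + 3·e^(−3.58261) = 2.00000 + 1.64279 + 0.266671 + 0.210963 + 0.0834091 = 4.20383.

Z = 4.204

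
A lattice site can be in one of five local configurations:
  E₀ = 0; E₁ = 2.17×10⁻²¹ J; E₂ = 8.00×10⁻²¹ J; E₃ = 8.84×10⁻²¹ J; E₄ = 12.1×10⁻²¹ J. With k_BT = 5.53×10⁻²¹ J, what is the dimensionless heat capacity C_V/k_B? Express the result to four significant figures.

0.4632

Eᵢ/kT = 0, 0.392405, 1.44665, 1.59855, 2.18807.
Z = Σ e^(−Eᵢ/kT) = e^(−0) + e^(−0.392405) + e^(−1.44665) + e^(−1.59855) + e^(−2.18807) = 1.00000 + 0.675431 + 0.235357 + 0.202189 + 0.112133 = 2.22511.
⟨E⟩ = 2.91792, ⟨E²⟩ = 22.6780.
C_V/k_B = (⟨E²⟩ − ⟨E⟩²)/(kT)² = (22.6780 − 8.51426)/30.5809 = 0.4632.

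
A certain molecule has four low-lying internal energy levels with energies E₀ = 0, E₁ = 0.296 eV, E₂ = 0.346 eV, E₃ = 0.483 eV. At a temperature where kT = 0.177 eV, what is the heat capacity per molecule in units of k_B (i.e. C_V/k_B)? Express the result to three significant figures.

Eᵢ/kT = 0, 1.6723, 1.9548, 2.7288.
Z = Σ e^(−Eᵢ/kT) = e^(−0) + e^(−1.6723) + e^(−1.9548) + e^(−2.7288) = 1.0000 + 0.18781 + 0.14159 + 0.065298 = 1.3947.
⟨E⟩ = 0.097599 eV, ⟨E²⟩ = 0.034874 eV².
C_V/k_B = (⟨E²⟩ − ⟨E⟩²)/(kT)² = (0.034874 − 0.0095256)/0.031329 = 0.809.

0.809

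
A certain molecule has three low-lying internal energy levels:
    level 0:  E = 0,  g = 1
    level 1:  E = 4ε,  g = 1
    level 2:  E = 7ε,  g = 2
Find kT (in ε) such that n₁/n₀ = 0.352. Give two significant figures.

3.8 ε

n₁/n₀ = (g₁/g₀) exp[−(E₁−E₀)/kT] = 0.352.
⇒ (E₁−E₀)/kT = ln((1/1)/0.352) = ln(2.841) = 1.044.
kT = 4ε / 1.044 = 3.8 ε.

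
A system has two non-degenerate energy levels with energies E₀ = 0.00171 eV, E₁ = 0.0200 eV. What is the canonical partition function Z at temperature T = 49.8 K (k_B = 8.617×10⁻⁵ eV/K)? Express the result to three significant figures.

Z = 0.681

k_BT = 8.617×10⁻⁵ × 49.8 K = 0.0042913 eV.
Eᵢ/kT = 0.39848, 4.6606.
Z = Σ e^(−Eᵢ/kT) = e^(−0.39848) + e^(−4.6606) = 0.67134 + 0.0094608 = 0.68080.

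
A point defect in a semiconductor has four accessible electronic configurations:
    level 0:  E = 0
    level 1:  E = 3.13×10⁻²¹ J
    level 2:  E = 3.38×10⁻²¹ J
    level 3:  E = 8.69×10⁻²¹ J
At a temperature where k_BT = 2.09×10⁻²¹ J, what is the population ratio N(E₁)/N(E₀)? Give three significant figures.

n₁/n₀ = exp[−(E₁−E₀)/kT] = exp(−(3.13 ×10⁻²¹ J)/(2.09 ×10⁻²¹ J)) = exp(-1.4976) = 0.224.

0.224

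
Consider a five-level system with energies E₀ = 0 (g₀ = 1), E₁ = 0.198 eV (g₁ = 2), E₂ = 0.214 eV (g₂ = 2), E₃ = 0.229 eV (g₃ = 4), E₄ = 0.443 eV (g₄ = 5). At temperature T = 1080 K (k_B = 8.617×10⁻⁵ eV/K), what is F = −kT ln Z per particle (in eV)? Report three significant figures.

-0.0559 eV

k_BT = 8.617×10⁻⁵ × 1080 K = 0.093064 eV.
Eᵢ/kT = 0, 2.1276, 2.2995, 2.4607, 4.7602.
Z = Σ gᵢe^(−Eᵢ/kT) = 1·e^(−0) + 2·e^(−2.1276) + 2·e^(−2.2995) + 4·e^(−2.4607) + 5·e^(−4.7602) = 1.0000 + 0.23825 + 0.20062 + 0.34150 + 0.042819 = 1.8232.
F = −kT ln Z = −0.093064 × ln(1.8232) = −0.093064 × 0.60059 = -0.0559 eV.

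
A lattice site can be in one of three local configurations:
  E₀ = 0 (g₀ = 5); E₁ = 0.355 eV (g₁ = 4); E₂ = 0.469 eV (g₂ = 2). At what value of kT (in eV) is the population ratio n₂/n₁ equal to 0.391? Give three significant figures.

0.464 eV

n₂/n₁ = (g₂/g₁) exp[−(E₂−E₁)/kT] = 0.391.
⇒ (E₂−E₁)/kT = ln((2/4)/0.391) = ln(1.2788) = 0.24592.
kT = 0.114 eV / 0.24592 = 0.464 eV.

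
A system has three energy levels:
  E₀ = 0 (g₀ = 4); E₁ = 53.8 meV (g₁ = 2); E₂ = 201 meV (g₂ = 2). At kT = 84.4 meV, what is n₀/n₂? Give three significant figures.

21.6

n₀/n₂ = (g₀/g₂) exp[−(E₀−E₂)/kT] = (4/2) × exp(−(-201 meV)/(84.4 meV)) = (4/2) × exp(2.3815) = 21.6.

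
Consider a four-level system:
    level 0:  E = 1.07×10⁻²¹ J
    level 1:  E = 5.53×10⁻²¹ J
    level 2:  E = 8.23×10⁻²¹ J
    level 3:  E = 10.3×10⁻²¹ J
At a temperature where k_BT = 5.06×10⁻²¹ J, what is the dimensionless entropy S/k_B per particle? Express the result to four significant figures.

Eᵢ/kT = 0.211462, 1.09289, 1.62648, 2.03557.
Z = Σ e^(−Eᵢ/kT) = e^(−0.211462) + e^(−1.09289) + e^(−1.62648) + e^(−2.03557) = 0.809400 + 0.335246 + 0.196620 + 0.130606 = 1.47187.
⟨E⟩ = Σ EᵢPᵢ = 3.86134 ×10⁻²¹ J.
S/k_B = ln Z + ⟨E⟩/kT = ln(1.47187) + 3.86134/5.06 = 0.386534 + 0.763111 = 1.150.

1.150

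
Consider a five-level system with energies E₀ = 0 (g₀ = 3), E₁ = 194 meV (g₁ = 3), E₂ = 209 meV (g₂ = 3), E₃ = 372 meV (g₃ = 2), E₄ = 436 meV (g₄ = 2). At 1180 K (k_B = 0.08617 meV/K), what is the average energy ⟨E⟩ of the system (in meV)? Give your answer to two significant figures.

k_BT = 0.08617 × 1180 K = 101.7 meV.
Eᵢ/kT = 0, 1.908, 2.055, 3.658, 4.287.
Z = Σ gᵢe^(−Eᵢ/kT) = 3·e^(−0) + 3·e^(−1.908) + 3·e^(−2.055) + 2·e^(−3.658) + 2·e^(−4.287) = 3.000 + 0.4451 + 0.3843 + 0.05157 + 0.02749 = 3.908.
⟨E⟩ = Σ Eᵢ gᵢe^(−Eᵢ/kT) / Z = (0·3.000 + 194·0.4451 + 209·0.3843 + 372·0.05157 + 436·0.02749) / 3.908 = 51 meV.

51 meV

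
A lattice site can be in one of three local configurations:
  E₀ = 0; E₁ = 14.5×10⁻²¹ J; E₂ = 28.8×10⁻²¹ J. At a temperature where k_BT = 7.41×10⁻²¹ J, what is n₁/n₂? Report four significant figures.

6.888

n₁/n₂ = exp[−(E₁−E₂)/kT] = exp(−(-14.3 ×10⁻²¹ J)/(7.41 ×10⁻²¹ J)) = exp(1.92982) = 6.888.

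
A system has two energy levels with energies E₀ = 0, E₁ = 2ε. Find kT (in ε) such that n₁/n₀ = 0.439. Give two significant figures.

n₁/n₀ = exp[−(E₁−E₀)/kT] = 0.439.
⇒ (E₁−E₀)/kT = ln(1/0.439) = ln(2.278) = 0.8233.
kT = 2ε / 0.8233 = 2.4 ε.

2.4 ε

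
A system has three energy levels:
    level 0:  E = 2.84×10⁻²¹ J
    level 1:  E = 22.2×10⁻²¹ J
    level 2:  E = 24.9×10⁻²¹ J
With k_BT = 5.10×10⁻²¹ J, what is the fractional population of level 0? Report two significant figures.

Eᵢ/kT = 0.5569, 4.353, 4.882.
Z = Σ e^(−Eᵢ/kT) = e^(−0.5569) + e^(−4.353) + e^(−4.882) = 0.5730 + 0.01287 + 0.007582 = 0.5935.
P₀ = e^(−E₀/kT) / Z = 0.5730/0.5935 = 0.97.

0.97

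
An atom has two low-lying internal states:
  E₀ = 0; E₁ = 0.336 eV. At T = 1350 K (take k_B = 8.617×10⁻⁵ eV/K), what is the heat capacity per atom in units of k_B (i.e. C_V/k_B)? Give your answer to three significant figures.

k_BT = 8.617×10⁻⁵ × 1350 K = 0.11633 eV.
Eᵢ/kT = 0, 2.8883.
Z = Σ e^(−Eᵢ/kT) = e^(−0) + e^(−2.8883) = 1.0000 + 0.055671 = 1.0557.
⟨E⟩ = 0.017719 eV, ⟨E²⟩ = 0.0059534 eV².
C_V/k_B = (⟨E²⟩ − ⟨E⟩²)/(kT)² = (0.0059534 − 0.00031396)/0.013533 = 0.417.

0.417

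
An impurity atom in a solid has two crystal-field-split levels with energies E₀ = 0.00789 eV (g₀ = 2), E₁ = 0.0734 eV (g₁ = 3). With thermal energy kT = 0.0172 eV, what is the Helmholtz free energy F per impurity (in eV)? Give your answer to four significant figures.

Eᵢ/kT = 0.458721, 4.26744.
Z = Σ gᵢe^(−Eᵢ/kT) = 2·e^(−0.458721) + 3·e^(−4.26744) = 1.26418 + 0.0420529 = 1.30623.
F = −kT ln Z = −0.0172 × ln(1.30623) = −0.0172 × 0.267145 = -0.004595 eV.

-0.004595 eV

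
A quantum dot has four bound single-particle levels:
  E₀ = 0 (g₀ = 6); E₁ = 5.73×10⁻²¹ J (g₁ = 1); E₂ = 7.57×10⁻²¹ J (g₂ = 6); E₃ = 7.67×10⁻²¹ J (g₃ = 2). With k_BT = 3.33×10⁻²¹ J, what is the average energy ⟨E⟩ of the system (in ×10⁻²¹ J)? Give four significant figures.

1.034 ×10⁻²¹ J

Eᵢ/kT = 0, 1.72072, 2.27327, 2.30330.
Z = Σ gᵢe^(−Eᵢ/kT) = 6·e^(−0) + 1·e^(−1.72072) + 6·e^(−2.27327) + 2·e^(−2.30330) = 6.00000 + 0.178937 + 0.617849 + 0.199857 = 6.99664.
⟨E⟩ = Σ Eᵢ gᵢe^(−Eᵢ/kT) / Z = (0·6.00000 + 5.73·0.178937 + 7.57·0.617849 + 7.67·0.199857) / 6.99664 = 1.034 ×10⁻²¹ J.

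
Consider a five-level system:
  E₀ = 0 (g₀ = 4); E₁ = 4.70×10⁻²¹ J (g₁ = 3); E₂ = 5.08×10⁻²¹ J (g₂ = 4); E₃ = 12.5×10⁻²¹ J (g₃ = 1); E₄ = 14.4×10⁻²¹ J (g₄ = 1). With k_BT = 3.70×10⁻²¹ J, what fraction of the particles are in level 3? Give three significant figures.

0.00577

Eᵢ/kT = 0, 1.2703, 1.3730, 3.3784, 3.8919.
Z = Σ gᵢe^(−Eᵢ/kT) = 4·e^(−0) + 3·e^(−1.2703) + 4·e^(−1.3730) + 1·e^(−3.3784) + 1·e^(−3.8919) = 4.0000 + 0.84224 + 1.0134 + 0.034102 + 0.020407 = 5.9101.
P₃ = g₃ e^(−E₃/kT) / Z = 0.034102/5.9101 = 0.00577.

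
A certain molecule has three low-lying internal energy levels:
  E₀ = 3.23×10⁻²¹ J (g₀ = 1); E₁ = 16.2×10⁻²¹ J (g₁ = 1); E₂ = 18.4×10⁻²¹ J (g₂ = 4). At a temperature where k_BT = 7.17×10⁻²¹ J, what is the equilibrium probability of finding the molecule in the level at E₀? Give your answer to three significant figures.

0.608

Eᵢ/kT = 0.45049, 2.2594, 2.5662.
Z = Σ gᵢe^(−Eᵢ/kT) = 1·e^(−0.45049) + 1·e^(−2.2594) + 4·e^(−2.5662) = 0.63732 + 0.10441 + 0.30731 = 1.0490.
P₀ = g₀ e^(−E₀/kT) / Z = 0.63732/1.0490 = 0.608.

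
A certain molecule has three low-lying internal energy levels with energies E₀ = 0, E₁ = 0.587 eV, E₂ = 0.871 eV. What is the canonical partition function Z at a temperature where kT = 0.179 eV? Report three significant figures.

Z = 1.05

Eᵢ/kT = 0, 3.2793, 4.8659.
Z = Σ e^(−Eᵢ/kT) = e^(−0) + e^(−3.2793) + e^(−4.8659) = 1.0000 + 0.037655 + 0.0077049 = 1.0454.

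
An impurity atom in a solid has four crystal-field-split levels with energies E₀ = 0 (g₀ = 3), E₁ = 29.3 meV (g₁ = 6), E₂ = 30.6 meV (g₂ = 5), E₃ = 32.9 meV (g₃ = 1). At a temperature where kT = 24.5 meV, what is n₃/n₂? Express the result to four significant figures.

n₃/n₂ = (g₃/g₂) exp[−(E₃−E₂)/kT] = (1/5) × exp(−(2.3 meV)/(24.5 meV)) = (1/5) × exp(-0.0938776) = 0.1821.

0.1821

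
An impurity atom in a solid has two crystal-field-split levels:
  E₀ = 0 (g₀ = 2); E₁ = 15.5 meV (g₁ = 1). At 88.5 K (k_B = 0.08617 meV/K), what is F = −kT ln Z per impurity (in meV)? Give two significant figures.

k_BT = 0.08617 × 88.5 K = 7.626 meV.
Eᵢ/kT = 0, 2.033.
Z = Σ gᵢe^(−Eᵢ/kT) = 2·e^(−0) + 1·e^(−2.033) = 2.000 + 0.1309 = 2.131.
F = −kT ln Z = −7.626 × ln(2.131) = −7.626 × 0.7566 = -5.8 meV.

-5.8 meV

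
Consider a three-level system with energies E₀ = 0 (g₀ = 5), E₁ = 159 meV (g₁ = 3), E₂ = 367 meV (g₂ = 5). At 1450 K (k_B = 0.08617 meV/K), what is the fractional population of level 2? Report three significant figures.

k_BT = 0.08617 × 1450 K = 124.95 meV.
Eᵢ/kT = 0, 1.2725, 2.9372.
Z = Σ gᵢe^(−Eᵢ/kT) = 5·e^(−0) + 3·e^(−1.2725) + 5·e^(−2.9372) = 5.0000 + 0.84039 + 0.26507 = 6.1055.
P₂ = g₂ e^(−E₂/kT) / Z = 0.26507/6.1055 = 0.0434.

0.0434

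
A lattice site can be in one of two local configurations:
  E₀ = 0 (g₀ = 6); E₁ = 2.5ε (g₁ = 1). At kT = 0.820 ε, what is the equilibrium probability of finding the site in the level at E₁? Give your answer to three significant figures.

Eᵢ/kT = 0, 3.0488.
Z = Σ gᵢe^(−Eᵢ/kT) = 6·e^(−0) + 1·e^(−3.0488) = 6.0000 + 0.047416 = 6.0474.
P₁ = g₁ e^(−E₁/kT) / Z = 0.047416/6.0474 = 0.00784.

0.00784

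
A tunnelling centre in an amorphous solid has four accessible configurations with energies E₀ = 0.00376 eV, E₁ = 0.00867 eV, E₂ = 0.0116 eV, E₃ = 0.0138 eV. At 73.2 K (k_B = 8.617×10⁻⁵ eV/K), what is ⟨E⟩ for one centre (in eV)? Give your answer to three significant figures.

0.00712 eV

k_BT = 8.617×10⁻⁵ × 73.2 K = 0.0063076 eV.
Eᵢ/kT = 0.59611, 1.3745, 1.8391, 2.1878.
Z = Σ e^(−Eᵢ/kT) = e^(−0.59611) + e^(−1.3745) + e^(−1.8391) + e^(−2.1878) = 0.55095 + 0.25297 + 0.15896 + 0.11216 = 1.0750.
⟨E⟩ = Σ Eᵢ e^(−Eᵢ/kT) / Z = (0.00376·0.55095 + 0.00867·0.25297 + 0.0116·0.15896 + 0.0138·0.11216) / 1.0750 = 0.00712 eV.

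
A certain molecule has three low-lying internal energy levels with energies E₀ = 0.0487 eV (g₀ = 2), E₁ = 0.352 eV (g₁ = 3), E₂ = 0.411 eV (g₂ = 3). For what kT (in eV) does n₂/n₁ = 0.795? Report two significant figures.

n₂/n₁ = (g₂/g₁) exp[−(E₂−E₁)/kT] = 0.795.
⇒ (E₂−E₁)/kT = ln((3/3)/0.795) = ln(1.258) = 0.2295.
kT = 0.059 eV / 0.2295 = 0.26 eV.

0.26 eV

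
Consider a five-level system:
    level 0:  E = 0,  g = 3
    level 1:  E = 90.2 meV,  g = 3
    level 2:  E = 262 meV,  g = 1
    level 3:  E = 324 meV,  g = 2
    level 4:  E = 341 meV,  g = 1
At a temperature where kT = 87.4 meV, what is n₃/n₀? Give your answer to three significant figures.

0.0164

n₃/n₀ = (g₃/g₀) exp[−(E₃−E₀)/kT] = (2/3) × exp(−(324 meV)/(87.4 meV)) = (2/3) × exp(-3.7071) = 0.0164.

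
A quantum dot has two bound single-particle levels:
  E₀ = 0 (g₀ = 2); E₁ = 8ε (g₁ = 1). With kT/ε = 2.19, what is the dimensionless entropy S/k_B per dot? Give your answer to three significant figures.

0.753

Eᵢ/kT = 0, 3.6530.
Z = Σ gᵢe^(−Eᵢ/kT) = 2·e^(−0) + 1·e^(−3.6530) = 2.0000 + 0.025913 = 2.0259.
⟨E⟩ = Σ EᵢPᵢ = 0.10233 ε.
S/k_B = ln Z + ⟨E⟩/kT = ln(2.0259) + 0.10233/2.19 = 0.70601 + 0.046726 = 0.753.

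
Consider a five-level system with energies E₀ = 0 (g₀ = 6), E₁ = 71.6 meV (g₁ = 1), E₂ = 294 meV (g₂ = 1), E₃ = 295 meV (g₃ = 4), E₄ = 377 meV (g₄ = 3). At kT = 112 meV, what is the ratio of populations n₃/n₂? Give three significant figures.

3.96

n₃/n₂ = (g₃/g₂) exp[−(E₃−E₂)/kT] = (4/1) × exp(−(1 meV)/(112 meV)) = (4/1) × exp(-0.0089286) = 3.96.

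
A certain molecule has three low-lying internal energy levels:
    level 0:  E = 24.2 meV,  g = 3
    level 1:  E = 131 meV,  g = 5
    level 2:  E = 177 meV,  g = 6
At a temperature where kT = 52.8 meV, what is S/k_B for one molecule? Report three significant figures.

Eᵢ/kT = 0.45833, 2.4811, 3.3523.
Z = Σ gᵢe^(−Eᵢ/kT) = 3·e^(−0.45833) + 5·e^(−2.4811) + 6·e^(−3.3523) = 1.8970 + 0.41826 + 0.21002 = 2.5253.
⟨E⟩ = Σ EᵢPᵢ = 54.597 meV.
S/k_B = ln Z + ⟨E⟩/kT = ln(2.5253) + 54.597/52.8 = 0.92636 + 1.0340 = 1.96.

1.96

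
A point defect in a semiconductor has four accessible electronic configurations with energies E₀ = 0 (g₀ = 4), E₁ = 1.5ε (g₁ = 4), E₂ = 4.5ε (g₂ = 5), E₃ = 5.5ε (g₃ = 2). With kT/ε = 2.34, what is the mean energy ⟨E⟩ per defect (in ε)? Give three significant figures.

Eᵢ/kT = 0, 0.64103, 1.9231, 2.3504.
Z = Σ gᵢe^(−Eᵢ/kT) = 4·e^(−0) + 4·e^(−0.64103) + 5·e^(−1.9231) + 2·e^(−2.3504) = 4.0000 + 2.1070 + 0.73077 + 0.19066 = 7.0284.
⟨E⟩ = Σ Eᵢ gᵢe^(−Eᵢ/kT) / Z = (0·4.0000 + 1.5·2.1070 + 4.5·0.73077 + 5.5·0.19066) / 7.0284 = 1.07 ε.

1.07 ε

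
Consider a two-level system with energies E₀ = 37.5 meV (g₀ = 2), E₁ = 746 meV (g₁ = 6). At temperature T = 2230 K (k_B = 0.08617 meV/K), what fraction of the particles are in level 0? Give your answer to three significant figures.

0.930

k_BT = 0.08617 × 2230 K = 192.16 meV.
Eᵢ/kT = 0.19515, 3.8822.
Z = Σ gᵢe^(−Eᵢ/kT) = 2·e^(−0.19515) + 6·e^(−3.8822) = 1.6454 + 0.12363 = 1.7690.
P₀ = g₀ e^(−E₀/kT) / Z = 1.6454/1.7690 = 0.930.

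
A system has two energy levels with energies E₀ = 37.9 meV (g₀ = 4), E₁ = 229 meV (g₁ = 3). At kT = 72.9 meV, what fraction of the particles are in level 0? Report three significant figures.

Eᵢ/kT = 0.51989, 3.1413.
Z = Σ gᵢe^(−Eᵢ/kT) = 4·e^(−0.51989) + 3·e^(−3.1413) = 2.3783 + 0.12968 = 2.5080.
P₀ = g₀ e^(−E₀/kT) / Z = 2.3783/2.5080 = 0.948.

0.948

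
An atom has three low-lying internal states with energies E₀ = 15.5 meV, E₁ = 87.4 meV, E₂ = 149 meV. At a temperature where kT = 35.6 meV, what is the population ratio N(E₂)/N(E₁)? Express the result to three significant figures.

n₂/n₁ = exp[−(E₂−E₁)/kT] = exp(−(61.6 meV)/(35.6 meV)) = exp(-1.7303) = 0.177.

0.177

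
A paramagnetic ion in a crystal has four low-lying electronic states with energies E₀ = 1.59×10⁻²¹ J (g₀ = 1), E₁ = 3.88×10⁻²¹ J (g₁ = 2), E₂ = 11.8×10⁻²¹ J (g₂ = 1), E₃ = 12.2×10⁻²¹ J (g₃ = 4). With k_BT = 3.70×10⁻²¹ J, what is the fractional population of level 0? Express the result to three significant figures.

Eᵢ/kT = 0.42973, 1.0486, 3.1892, 3.2973.
Z = Σ gᵢe^(−Eᵢ/kT) = 1·e^(−0.42973) + 2·e^(−1.0486) + 1·e^(−3.1892) + 4·e^(−3.2973) = 0.65068 + 0.70086 + 0.041205 + 0.14793 = 1.5407.
P₀ = g₀ e^(−E₀/kT) / Z = 0.65068/1.5407 = 0.422.

0.422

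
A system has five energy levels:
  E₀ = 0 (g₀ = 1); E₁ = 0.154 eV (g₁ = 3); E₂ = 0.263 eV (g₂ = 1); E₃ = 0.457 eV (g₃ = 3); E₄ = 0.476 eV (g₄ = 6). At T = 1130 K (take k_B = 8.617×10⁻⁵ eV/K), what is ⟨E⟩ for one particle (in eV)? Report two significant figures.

0.084 eV

k_BT = 8.617×10⁻⁵ × 1130 K = 0.09737 eV.
Eᵢ/kT = 0, 1.582, 2.701, 4.693, 4.889.
Z = Σ gᵢe^(−Eᵢ/kT) = 1·e^(−0) + 3·e^(−1.582) + 1·e^(−2.701) + 3·e^(−4.693) + 6·e^(−4.889) = 1.000 + 0.6167 + 0.06714 + 0.02748 + 0.04517 = 1.756.
⟨E⟩ = Σ Eᵢ gᵢe^(−Eᵢ/kT) / Z = (0·1.000 + 0.154·0.6167 + 0.263·0.06714 + 0.457·0.02748 + 0.476·0.04517) / 1.756 = 0.084 eV.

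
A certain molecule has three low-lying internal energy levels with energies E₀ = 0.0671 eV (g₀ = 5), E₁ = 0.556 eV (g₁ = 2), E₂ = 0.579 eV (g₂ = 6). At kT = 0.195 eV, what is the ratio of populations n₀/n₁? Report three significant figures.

30.7

n₀/n₁ = (g₀/g₁) exp[−(E₀−E₁)/kT] = (5/2) × exp(−(-0.4889 eV)/(0.195 eV)) = (5/2) × exp(2.5072) = 30.7.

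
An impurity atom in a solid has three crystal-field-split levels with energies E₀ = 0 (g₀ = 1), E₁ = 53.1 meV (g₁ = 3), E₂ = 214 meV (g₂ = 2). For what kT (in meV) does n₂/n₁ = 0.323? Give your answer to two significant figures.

220 meV

n₂/n₁ = (g₂/g₁) exp[−(E₂−E₁)/kT] = 0.323.
⇒ (E₂−E₁)/kT = ln((2/3)/0.323) = ln(2.064) = 0.7246.
kT = 160.9 meV / 0.7246 = 220 meV.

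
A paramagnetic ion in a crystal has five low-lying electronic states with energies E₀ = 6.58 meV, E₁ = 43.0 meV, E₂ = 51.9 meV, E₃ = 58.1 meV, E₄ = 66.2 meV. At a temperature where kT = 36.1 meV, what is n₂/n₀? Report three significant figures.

n₂/n₀ = exp[−(E₂−E₀)/kT] = exp(−(45.32 meV)/(36.1 meV)) = exp(-1.2554) = 0.285.

0.285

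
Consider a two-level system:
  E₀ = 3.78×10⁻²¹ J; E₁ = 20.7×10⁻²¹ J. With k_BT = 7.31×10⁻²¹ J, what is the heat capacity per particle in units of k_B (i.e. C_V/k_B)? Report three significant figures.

Eᵢ/kT = 0.51710, 2.8317.
Z = Σ e^(−Eᵢ/kT) = e^(−0.51710) + e^(−2.8317) = 0.59625 + 0.058913 = 0.65516.
⟨E⟩ = 5.3015, ⟨E²⟩ = 51.534.
C_V/k_B = (⟨E²⟩ − ⟨E⟩²)/(kT)² = (51.534 − 28.106)/53.436 = 0.438.

0.438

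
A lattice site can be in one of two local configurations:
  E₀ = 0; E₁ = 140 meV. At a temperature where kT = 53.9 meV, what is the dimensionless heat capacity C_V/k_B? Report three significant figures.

0.435

Eᵢ/kT = 0, 2.5974.
Z = Σ e^(−Eᵢ/kT) = e^(−0) + e^(−2.5974) = 1.0000 + 0.074467 = 1.0745.
⟨E⟩ = 9.7025 meV, ⟨E²⟩ = 1358.4 meV².
C_V/k_B = (⟨E²⟩ − ⟨E⟩²)/(kT)² = (1358.4 − 94.139)/2905.2 = 0.435.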